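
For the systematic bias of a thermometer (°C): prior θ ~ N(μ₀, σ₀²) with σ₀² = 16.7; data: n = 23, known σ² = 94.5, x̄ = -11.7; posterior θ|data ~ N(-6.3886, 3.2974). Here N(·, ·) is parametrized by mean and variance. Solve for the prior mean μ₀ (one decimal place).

μ₀ = 15.2

With known observation variance, the Normal–Normal posterior has precision τ_n = τ₀ + n/σ² and mean μ_n = (τ₀μ₀ + (n/σ²)x̄)/τ_n.
Here τ₀ = 1/16.7 = 0.059880 and τ_data = 23/94.5 = 0.243386, so τ_n = 0.303266.
Rearranging for μ₀: μ₀ = (μ_n·τ_n − τ_data·x̄)/τ₀ = (-6.3886·0.303266 − 0.243386·-11.7) / 0.059880 = 0.910171/0.059880 ≈ 15.2.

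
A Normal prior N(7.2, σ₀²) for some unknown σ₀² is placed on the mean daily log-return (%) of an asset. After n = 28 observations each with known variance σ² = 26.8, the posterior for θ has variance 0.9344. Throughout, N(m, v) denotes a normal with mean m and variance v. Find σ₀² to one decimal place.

σ₀² = 39.3

Posterior precision equals prior precision plus data precision: 1/σ_n² = 1/σ₀² + n/σ².
So 1/σ₀² = 1/0.9344 − 28/26.8 = 1.070205 − 1.044776 = 0.025429.
Hence σ₀² = 1/0.025429 ≈ 39.3.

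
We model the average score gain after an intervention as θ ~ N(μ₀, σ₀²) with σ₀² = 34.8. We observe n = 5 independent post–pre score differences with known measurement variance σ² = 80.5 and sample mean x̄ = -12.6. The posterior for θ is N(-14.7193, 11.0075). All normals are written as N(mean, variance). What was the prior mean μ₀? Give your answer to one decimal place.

The posterior mean is a precision-weighted average: μ_n = (τ₀μ₀ + τ_data·x̄)/(τ₀+τ_data), with τ₀=1/σ₀² and τ_data=n/σ².
Here τ₀ = 1/34.8 = 0.028736 and τ_data = 5/80.5 = 0.062112, so τ_n = 0.090848.
Rearranging for μ₀: μ₀ = (μ_n·τ_n − τ_data·x̄)/τ₀ = (-14.7193·0.090848 − 0.062112·-12.6) / 0.028736 = -0.554608/0.028736 ≈ -19.3.

μ₀ = -19.3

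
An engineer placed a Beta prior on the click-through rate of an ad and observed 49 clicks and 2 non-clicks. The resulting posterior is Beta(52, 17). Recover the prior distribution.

A Beta(α, β) prior with s successes and f failures in binomial data gives a Beta(α+s, β+f) posterior.
So α = 52 − 49 = 3 and β = 17 − 2 = 15.

Beta(3, 15)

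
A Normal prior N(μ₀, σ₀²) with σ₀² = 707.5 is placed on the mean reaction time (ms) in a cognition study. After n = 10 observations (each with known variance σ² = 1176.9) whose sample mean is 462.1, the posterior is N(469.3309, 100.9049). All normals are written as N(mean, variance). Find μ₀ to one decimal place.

The posterior mean is a precision-weighted average: μ_n = (τ₀μ₀ + τ_data·x̄)/(τ₀+τ_data), with τ₀=1/σ₀² and τ_data=n/σ².
Here τ₀ = 1/707.5 = 0.001413 and τ_data = 10/1176.9 = 0.008497, so τ_n = 0.009910.
Rearranging for μ₀: μ₀ = (μ_n·τ_n − τ_data·x̄)/τ₀ = (469.3309·0.009910 − 0.008497·462.1) / 0.001413 = 0.724606/0.001413 ≈ 512.8.

μ₀ = 512.8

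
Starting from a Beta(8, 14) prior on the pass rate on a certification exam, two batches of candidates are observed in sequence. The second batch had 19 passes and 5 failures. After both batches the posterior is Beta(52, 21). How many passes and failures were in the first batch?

Sequential conjugate updates are equivalent to a single update on the pooled data, so total successes = posterior α − prior α and total failures = posterior β − prior β.
Total across both batches: 52−8=44 passes, 21−14=7 failures.
Subtract the second batch: 44−19=25 passes and 7−5=2 failures.

25 passes and 2 failures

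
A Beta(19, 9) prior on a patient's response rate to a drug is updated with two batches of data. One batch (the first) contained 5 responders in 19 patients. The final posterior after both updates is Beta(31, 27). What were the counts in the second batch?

7 responders and 4 non-responders

Sequential conjugate updates are equivalent to a single update on the pooled data, so total successes = posterior α − prior α and total failures = posterior β − prior β.
Total across both batches: 31−19=12 responders, 27−9=18 non-responders.
Subtract the first batch: 12−5=7 responders and 18−14=4 non-responders.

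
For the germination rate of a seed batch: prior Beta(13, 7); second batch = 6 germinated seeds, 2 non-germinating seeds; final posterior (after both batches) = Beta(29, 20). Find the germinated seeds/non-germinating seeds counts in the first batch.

Because Beta–binomial updating is additive in the counts, the combined data contributed (α_post−α_prior, β_post−β_prior) successes and failures.
Total across both batches: 29−13=16 germinated seeds, 20−7=13 non-germinating seeds.
Subtract the second batch: 16−6=10 germinated seeds and 13−2=11 non-germinating seeds.

10 germinated seeds and 11 non-germinating seeds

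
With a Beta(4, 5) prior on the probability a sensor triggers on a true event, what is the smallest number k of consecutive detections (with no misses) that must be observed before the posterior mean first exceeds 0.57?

After k detections and 0 misses the posterior is Beta(4+k, 5), with mean (4+k)/(4+5+k).
Set (4+k)/(9+k) > 0.57 and solve: k > (0.57·9 − 4)/(1 − 0.57) = 2.628.
The smallest integer exceeding 2.628 is 3.

k = 3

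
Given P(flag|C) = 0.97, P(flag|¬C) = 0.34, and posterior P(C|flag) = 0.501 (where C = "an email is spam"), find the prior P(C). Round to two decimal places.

Bayes' rule in odds form gives O(C|E) = O(C)·[P(E|C)/P(E|¬C)], hence O(C) = O(C|E)/LR.
Posterior odds = 0.501/(1−0.501) = 1.0040. LR = 0.97/0.34 = 2.8529.
Prior odds = 1.0040/2.8529 = 0.3519, so P(C) = 0.3519/(1+0.3519) ≈ 0.26.

P(C) = 0.26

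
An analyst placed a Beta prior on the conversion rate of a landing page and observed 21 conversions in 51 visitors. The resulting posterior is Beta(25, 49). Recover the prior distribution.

Beta(4, 19)

Beta is conjugate to the binomial likelihood: posterior = Beta(a+s, b+f).
Subtract the data counts: 25−21=4, 49−30=19.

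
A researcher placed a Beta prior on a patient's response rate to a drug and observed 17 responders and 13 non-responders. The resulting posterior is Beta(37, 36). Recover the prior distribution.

Under Beta–binomial conjugacy the posterior parameters are (α+s, β+f).
Subtract the data counts: 37−17=20, 36−13=23.

Beta(20, 23)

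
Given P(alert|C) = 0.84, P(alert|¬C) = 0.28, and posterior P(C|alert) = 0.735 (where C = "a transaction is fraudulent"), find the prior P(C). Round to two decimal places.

P(C) = 0.48

Bayes' rule in odds form gives O(C|E) = O(C)·[P(E|C)/P(E|¬C)], hence O(C) = O(C|E)/LR.
Posterior odds = 0.735/(1−0.735) = 2.7736. LR = 0.84/0.28 = 3.0000.
Prior odds = 2.7736/3.0000 = 0.9245, so P(C) = 0.9245/(1+0.9245) ≈ 0.48.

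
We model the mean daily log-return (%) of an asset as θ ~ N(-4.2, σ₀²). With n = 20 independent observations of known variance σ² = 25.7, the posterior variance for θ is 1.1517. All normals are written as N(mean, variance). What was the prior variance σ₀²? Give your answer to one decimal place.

σ₀² = 11.1

Posterior precision equals prior precision plus data precision: 1/σ_n² = 1/σ₀² + n/σ².
So 1/σ₀² = 1/1.1517 − 20/25.7 = 0.868282 − 0.778210 = 0.090072.
Hence σ₀² = 1/0.090072 ≈ 11.1.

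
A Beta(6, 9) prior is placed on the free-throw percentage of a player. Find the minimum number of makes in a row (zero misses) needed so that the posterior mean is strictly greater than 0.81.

After k makes and 0 misses the posterior is Beta(6+k, 9), with mean (6+k)/(6+9+k).
Set (6+k)/(15+k) > 0.81 and solve: k > (0.81·15 − 6)/(1 − 0.81) = 32.368.
The smallest integer exceeding 32.368 is 33.

k = 33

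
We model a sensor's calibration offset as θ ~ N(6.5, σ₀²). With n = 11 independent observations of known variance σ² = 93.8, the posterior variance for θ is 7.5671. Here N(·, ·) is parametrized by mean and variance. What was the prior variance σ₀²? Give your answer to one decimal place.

For the Normal–Normal model with known σ², precisions add: τ_n = τ₀ + n/σ².
So 1/σ₀² = 1/7.5671 − 11/93.8 = 0.132151 − 0.117271 = 0.014880.
Hence σ₀² = 1/0.014880 ≈ 67.2.

σ₀² = 67.2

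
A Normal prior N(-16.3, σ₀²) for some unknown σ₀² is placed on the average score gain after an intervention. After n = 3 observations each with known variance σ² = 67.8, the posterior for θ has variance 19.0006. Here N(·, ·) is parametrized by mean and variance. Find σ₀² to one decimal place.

σ₀² = 119.3

For the Normal–Normal model with known σ², precisions add: τ_n = τ₀ + n/σ².
So 1/σ₀² = 1/19.0006 − 3/67.8 = 0.052630 − 0.044248 = 0.008382.
Hence σ₀² = 1/0.008382 ≈ 119.3.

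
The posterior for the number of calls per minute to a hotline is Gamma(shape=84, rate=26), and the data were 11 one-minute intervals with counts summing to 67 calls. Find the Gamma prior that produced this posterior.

Gamma(shape=17, rate=15)

A Gamma(α, β) prior (rate parametrization) on a Poisson rate with n observations summing to S gives posterior Gamma(α+S, β+n).
So α = 84 − 67 = 17 and β = 26 − 11 = 15.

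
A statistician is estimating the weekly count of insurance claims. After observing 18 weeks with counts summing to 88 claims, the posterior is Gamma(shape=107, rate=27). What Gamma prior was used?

A Gamma(α, β) prior (rate parametrization) on a Poisson rate with n observations summing to S gives posterior Gamma(α+S, β+n).
So α = 107 − 88 = 19 and β = 27 − 18 = 9.

Gamma(shape=19, rate=9)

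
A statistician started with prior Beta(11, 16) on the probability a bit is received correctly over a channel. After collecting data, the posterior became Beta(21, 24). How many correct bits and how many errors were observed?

Beta is conjugate to the binomial likelihood: posterior = Beta(α+s, β+f).
Match parameters: s=21−11=10, f=24−16=8.

10 correct bits and 8 errors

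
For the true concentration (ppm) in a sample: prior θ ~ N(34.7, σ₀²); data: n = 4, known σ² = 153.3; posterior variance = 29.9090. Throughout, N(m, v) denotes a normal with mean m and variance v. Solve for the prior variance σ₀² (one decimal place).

σ₀² = 136.2

For the Normal–Normal model with known σ², precisions add: τ_n = τ₀ + n/σ².
So 1/σ₀² = 1/29.9090 − 4/153.3 = 0.033435 − 0.026093 = 0.007342.
Hence σ₀² = 1/0.007342 ≈ 136.2.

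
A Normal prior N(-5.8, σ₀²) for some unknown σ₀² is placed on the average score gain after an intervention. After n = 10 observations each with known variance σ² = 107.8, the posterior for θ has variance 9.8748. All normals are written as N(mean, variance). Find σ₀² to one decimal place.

σ₀² = 117.6

Posterior precision equals prior precision plus data precision: 1/σ_n² = 1/σ₀² + n/σ².
So 1/σ₀² = 1/9.8748 − 10/107.8 = 0.101268 − 0.092764 = 0.008504.
Hence σ₀² = 1/0.008504 ≈ 117.6.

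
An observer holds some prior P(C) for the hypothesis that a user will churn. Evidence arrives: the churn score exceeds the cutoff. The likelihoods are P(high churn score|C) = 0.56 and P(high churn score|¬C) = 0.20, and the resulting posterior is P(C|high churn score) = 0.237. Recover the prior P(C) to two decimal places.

Bayes' rule in odds form gives O(C|E) = O(C)·[P(E|C)/P(E|¬C)], hence O(C) = O(C|E)/LR.
Posterior odds = 0.237/(1−0.237) = 0.3106. LR = 0.56/0.20 = 2.8000.
Prior odds = 0.3106/2.8000 = 0.1109, so P(C) = 0.1109/(1+0.1109) ≈ 0.10.

P(C) = 0.10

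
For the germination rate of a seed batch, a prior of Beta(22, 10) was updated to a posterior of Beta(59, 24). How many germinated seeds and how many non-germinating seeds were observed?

A Beta(a, b) prior with s successes and f failures in binomial data gives a Beta(a+s, b+f) posterior.
So s = 59 − 22 = 37 and f = 24 − 10 = 14.

37 germinated seeds and 14 non-germinating seeds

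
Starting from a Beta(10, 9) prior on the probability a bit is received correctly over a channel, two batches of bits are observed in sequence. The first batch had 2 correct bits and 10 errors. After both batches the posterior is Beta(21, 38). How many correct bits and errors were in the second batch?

9 correct bits and 19 errors

Because Beta–binomial updating is additive in the counts, the combined data contributed (α_post−α_prior, β_post−β_prior) successes and failures.
Total across both batches: 21−10=11 correct bits, 38−9=29 errors.
Subtract the first batch: 11−2=9 correct bits and 29−10=19 errors.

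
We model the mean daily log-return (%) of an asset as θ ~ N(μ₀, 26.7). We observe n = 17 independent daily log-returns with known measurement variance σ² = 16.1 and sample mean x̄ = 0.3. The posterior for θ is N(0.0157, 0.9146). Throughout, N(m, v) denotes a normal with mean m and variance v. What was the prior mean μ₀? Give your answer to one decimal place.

With known observation variance, the Normal–Normal posterior has precision τ_n = τ₀ + n/σ² and mean μ_n = (τ₀μ₀ + (n/σ²)x̄)/τ_n.
Here τ₀ = 1/26.7 = 0.037453 and τ_data = 17/16.1 = 1.055901, so τ_n = 1.093354.
Rearranging for μ₀: μ₀ = (μ_n·τ_n − τ_data·x̄)/τ₀ = (0.0157·1.093354 − 1.055901·0.3) / 0.037453 = -0.299605/0.037453 ≈ -8.0.

μ₀ = -8.0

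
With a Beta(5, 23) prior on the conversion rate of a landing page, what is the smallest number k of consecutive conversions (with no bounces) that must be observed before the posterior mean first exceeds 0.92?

After k conversions and 0 bounces the posterior is Beta(5+k, 23), with mean (5+k)/(5+23+k).
Set (5+k)/(28+k) > 0.92 and solve: k > (0.92·28 − 5)/(1 − 0.92) = 259.500.
The smallest integer exceeding 259.500 is 260, and checking k=260: (265)/(288) = 0.9201 > 0.92.

k = 260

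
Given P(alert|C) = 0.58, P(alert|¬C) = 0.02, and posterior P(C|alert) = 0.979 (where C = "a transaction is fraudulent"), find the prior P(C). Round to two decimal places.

In odds form, posterior odds = prior odds × likelihood ratio, so prior odds = posterior odds ÷ LR.
Posterior odds = 0.979/(1−0.979) = 46.6190. LR = 0.58/0.02 = 29.0000.
Prior odds = 46.6190/29.0000 = 1.6076, so P(C) = 1.6076/(1+1.6076) ≈ 0.62.

P(C) = 0.62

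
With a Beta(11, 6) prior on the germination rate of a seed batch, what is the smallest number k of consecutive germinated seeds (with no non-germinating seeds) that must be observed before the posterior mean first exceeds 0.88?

After k germinated seeds and 0 non-germinating seeds the posterior is Beta(11+k, 6), with mean (11+k)/(11+6+k).
Set (11+k)/(17+k) > 0.88 and solve: k > (0.88·17 − 11)/(1 − 0.88) = 33.000.
The smallest integer exceeding 33.000 is 34.

k = 34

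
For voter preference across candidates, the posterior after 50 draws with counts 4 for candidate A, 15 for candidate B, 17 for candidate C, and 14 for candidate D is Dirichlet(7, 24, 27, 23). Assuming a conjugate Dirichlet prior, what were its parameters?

Dirichlet(3, 9, 10, 9)

For a Dirichlet(α) prior with multinomial counts c, the posterior is Dirichlet(α + c) componentwise.
Subtract each count from the matching posterior parameter: 7−4=3, 24−15=9, 27−17=10, 23−14=9.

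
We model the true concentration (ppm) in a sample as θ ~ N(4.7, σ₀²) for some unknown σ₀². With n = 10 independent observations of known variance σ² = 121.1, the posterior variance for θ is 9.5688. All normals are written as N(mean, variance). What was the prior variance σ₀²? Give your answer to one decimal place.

Posterior precision equals prior precision plus data precision: 1/σ_n² = 1/σ₀² + n/σ².
So 1/σ₀² = 1/9.5688 − 10/121.1 = 0.104506 − 0.082576 = 0.021930.
Hence σ₀² = 1/0.021930 ≈ 45.6.

σ₀² = 45.6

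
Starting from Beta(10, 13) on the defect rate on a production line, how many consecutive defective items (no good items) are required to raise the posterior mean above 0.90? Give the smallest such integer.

After k defective items and 0 good items the posterior is Beta(10+k, 13), with mean (10+k)/(10+13+k).
Set (10+k)/(23+k) > 0.90 and solve: k > (0.90·23 − 10)/(1 − 0.90) = 107.000.
The smallest integer exceeding 107.000 is 108.

k = 108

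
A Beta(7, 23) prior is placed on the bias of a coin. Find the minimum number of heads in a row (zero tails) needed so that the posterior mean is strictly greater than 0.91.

k = 226

After k heads and 0 tails the posterior is Beta(7+k, 23), with mean (7+k)/(7+23+k).
Set (7+k)/(30+k) > 0.91 and solve: k > (0.91·30 − 7)/(1 − 0.91) = 225.556.
The smallest integer exceeding 225.556 is 226.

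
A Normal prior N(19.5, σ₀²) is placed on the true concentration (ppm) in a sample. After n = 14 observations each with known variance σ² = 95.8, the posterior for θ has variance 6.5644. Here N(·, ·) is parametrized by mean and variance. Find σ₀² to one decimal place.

σ₀² = 161.3

Posterior precision equals prior precision plus data precision: 1/σ_n² = 1/σ₀² + n/σ².
So 1/σ₀² = 1/6.5644 − 14/95.8 = 0.152337 − 0.146138 = 0.006199.
Hence σ₀² = 1/0.006199 ≈ 161.3.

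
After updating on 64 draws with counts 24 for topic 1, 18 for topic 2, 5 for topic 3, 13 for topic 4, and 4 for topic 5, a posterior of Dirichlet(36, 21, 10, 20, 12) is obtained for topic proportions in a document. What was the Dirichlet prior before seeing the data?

Dirichlet(12, 3, 5, 7, 8)

For a Dirichlet(α) prior with multinomial counts c, the posterior is Dirichlet(α + c) componentwise.
Subtract each count from the matching posterior parameter: 36−24=12, 21−18=3, 10−5=5, 20−13=7, 12−4=8.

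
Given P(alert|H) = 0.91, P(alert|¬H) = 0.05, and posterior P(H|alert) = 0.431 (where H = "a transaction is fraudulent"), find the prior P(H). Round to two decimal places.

P(H) = 0.04

Bayes' rule in odds form gives O(H|E) = O(H)·[P(E|H)/P(E|¬H)], hence O(H) = O(H|E)/LR.
Posterior odds = 0.431/(1−0.431) = 0.7575. LR = 0.91/0.05 = 18.2000.
Prior odds = 0.7575/18.2000 = 0.0416, so P(H) = 0.0416/(1+0.0416) ≈ 0.04.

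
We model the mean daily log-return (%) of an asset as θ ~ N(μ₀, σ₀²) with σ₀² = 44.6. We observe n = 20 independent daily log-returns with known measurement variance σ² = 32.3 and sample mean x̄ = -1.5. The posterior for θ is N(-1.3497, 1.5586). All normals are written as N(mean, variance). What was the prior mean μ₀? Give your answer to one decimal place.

μ₀ = 2.8

The posterior mean is a precision-weighted average: μ_n = (τ₀μ₀ + τ_data·x̄)/(τ₀+τ_data), with τ₀=1/σ₀² and τ_data=n/σ².
Here τ₀ = 1/44.6 = 0.022422 and τ_data = 20/32.3 = 0.619195, so τ_n = 0.641617.
Rearranging for μ₀: μ₀ = (μ_n·τ_n − τ_data·x̄)/τ₀ = (-1.3497·0.641617 − 0.619195·-1.5) / 0.022422 = 0.062802/0.022422 ≈ 2.8.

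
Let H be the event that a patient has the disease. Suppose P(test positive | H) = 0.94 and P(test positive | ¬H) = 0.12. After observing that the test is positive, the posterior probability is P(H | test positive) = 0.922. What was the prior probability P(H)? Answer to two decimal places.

P(H) = 0.60

In odds form, posterior odds = prior odds × likelihood ratio, so prior odds = posterior odds ÷ LR.
Posterior odds = 0.922/(1−0.922) = 11.8205. LR = 0.94/0.12 = 7.8333.
Prior odds = 11.8205/7.8333 = 1.5090, so P(H) = 1.5090/(1+1.5090) ≈ 0.60.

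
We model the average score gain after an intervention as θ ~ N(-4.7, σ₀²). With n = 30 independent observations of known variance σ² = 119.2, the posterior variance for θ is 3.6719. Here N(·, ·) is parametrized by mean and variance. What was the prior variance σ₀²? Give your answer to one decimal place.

For the Normal–Normal model with known σ², precisions add: τ_n = τ₀ + n/σ².
So 1/σ₀² = 1/3.6719 − 30/119.2 = 0.272339 − 0.251678 = 0.020661.
Hence σ₀² = 1/0.020661 ≈ 48.4.

σ₀² = 48.4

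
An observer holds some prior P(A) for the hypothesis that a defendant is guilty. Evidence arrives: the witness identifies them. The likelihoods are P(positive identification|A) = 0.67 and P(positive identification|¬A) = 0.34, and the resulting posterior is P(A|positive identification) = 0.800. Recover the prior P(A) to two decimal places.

Bayes' rule in odds form gives O(A|E) = O(A)·[P(E|A)/P(E|¬A)], hence O(A) = O(A|E)/LR.
Posterior odds = 0.800/(1−0.800) = 4.0000. LR = 0.67/0.34 = 1.9706.
Prior odds = 4.0000/1.9706 = 2.0298, so P(A) = 2.0298/(1+2.0298) ≈ 0.67.

P(A) = 0.67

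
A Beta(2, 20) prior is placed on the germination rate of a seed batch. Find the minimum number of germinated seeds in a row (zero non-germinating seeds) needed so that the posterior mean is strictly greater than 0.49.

After k germinated seeds and 0 non-germinating seeds the posterior is Beta(2+k, 20), with mean (2+k)/(2+20+k).
Set (2+k)/(22+k) > 0.49 and solve: k > (0.49·22 − 2)/(1 − 0.49) = 17.216.
The smallest integer exceeding 17.216 is 18, and checking k=18: (20)/(40) = 0.5000 > 0.49.

k = 18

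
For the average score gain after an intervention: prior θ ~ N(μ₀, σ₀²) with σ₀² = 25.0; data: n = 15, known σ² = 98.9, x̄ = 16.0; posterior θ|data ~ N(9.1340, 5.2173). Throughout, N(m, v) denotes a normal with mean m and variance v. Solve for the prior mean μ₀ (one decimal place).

μ₀ = -16.9

With known observation variance, the Normal–Normal posterior has precision τ_n = τ₀ + n/σ² and mean μ_n = (τ₀μ₀ + (n/σ²)x̄)/τ_n.
Here τ₀ = 1/25.0 = 0.040000 and τ_data = 15/98.9 = 0.151668, so τ_n = 0.191668.
Rearranging for μ₀: μ₀ = (μ_n·τ_n − τ_data·x̄)/τ₀ = (9.1340·0.191668 − 0.151668·16.0) / 0.040000 = -0.675992/0.040000 ≈ -16.9.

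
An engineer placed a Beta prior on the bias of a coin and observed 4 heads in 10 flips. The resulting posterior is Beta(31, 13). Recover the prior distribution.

Beta(27, 7)

A Beta(a, b) prior with s successes and f failures in binomial data gives a Beta(a+s, b+f) posterior.
Subtract the data counts: 31−4=27, 13−6=7.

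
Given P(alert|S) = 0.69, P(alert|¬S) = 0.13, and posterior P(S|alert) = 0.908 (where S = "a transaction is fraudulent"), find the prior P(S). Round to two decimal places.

In odds form, posterior odds = prior odds × likelihood ratio, so prior odds = posterior odds ÷ LR.
Posterior odds = 0.908/(1−0.908) = 9.8696. LR = 0.69/0.13 = 5.3077.
Prior odds = 9.8696/5.3077 = 1.8595, so P(S) = 1.8595/(1+1.8595) ≈ 0.65.

P(S) = 0.65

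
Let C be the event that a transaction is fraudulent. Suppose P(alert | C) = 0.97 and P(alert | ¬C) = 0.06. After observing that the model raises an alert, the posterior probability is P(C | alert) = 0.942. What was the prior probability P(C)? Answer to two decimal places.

P(C) = 0.50

In odds form, posterior odds = prior odds × likelihood ratio, so prior odds = posterior odds ÷ LR.
Posterior odds = 0.942/(1−0.942) = 16.2414. LR = 0.97/0.06 = 16.1667.
Prior odds = 16.2414/16.1667 = 1.0046, so P(C) = 1.0046/(1+1.0046) ≈ 0.50.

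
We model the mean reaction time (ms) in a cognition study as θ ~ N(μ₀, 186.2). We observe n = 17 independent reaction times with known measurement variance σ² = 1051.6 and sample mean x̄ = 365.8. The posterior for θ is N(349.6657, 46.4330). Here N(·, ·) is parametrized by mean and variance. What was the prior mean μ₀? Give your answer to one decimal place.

μ₀ = 301.1

The posterior mean is a precision-weighted average: μ_n = (τ₀μ₀ + τ_data·x̄)/(τ₀+τ_data), with τ₀=1/σ₀² and τ_data=n/σ².
Here τ₀ = 1/186.2 = 0.005371 and τ_data = 17/1051.6 = 0.016166, so τ_n = 0.021537.
Rearranging for μ₀: μ₀ = (μ_n·τ_n − τ_data·x̄)/τ₀ = (349.6657·0.021537 − 0.016166·365.8) / 0.005371 = 1.617227/0.005371 ≈ 301.1.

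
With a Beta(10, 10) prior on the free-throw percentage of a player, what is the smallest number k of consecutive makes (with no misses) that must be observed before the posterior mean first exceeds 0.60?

k = 6

After k makes and 0 misses the posterior is Beta(10+k, 10), with mean (10+k)/(10+10+k).
Set (10+k)/(20+k) > 0.60 and solve: k > (0.60·20 − 10)/(1 − 0.60) = 5.000.
The smallest integer exceeding 5.000 is 6.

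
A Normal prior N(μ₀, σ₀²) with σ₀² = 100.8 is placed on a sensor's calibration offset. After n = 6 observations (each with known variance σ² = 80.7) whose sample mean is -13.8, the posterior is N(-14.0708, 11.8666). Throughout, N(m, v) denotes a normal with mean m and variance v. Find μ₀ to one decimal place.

μ₀ = -16.1

With known observation variance, the Normal–Normal posterior has precision τ_n = τ₀ + n/σ² and mean μ_n = (τ₀μ₀ + (n/σ²)x̄)/τ_n.
Here τ₀ = 1/100.8 = 0.009921 and τ_data = 6/80.7 = 0.074349, so τ_n = 0.084270.
Rearranging for μ₀: μ₀ = (μ_n·τ_n − τ_data·x̄)/τ₀ = (-14.0708·0.084270 − 0.074349·-13.8) / 0.009921 = -0.159730/0.009921 ≈ -16.1.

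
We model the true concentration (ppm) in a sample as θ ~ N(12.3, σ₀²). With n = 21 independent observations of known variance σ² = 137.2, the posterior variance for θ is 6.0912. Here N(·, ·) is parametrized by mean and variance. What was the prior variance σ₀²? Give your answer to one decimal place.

Posterior precision equals prior precision plus data precision: 1/σ_n² = 1/σ₀² + n/σ².
So 1/σ₀² = 1/6.0912 − 21/137.2 = 0.164171 − 0.153061 = 0.011110.
Hence σ₀² = 1/0.011110 ≈ 90.0.

σ₀² = 90.0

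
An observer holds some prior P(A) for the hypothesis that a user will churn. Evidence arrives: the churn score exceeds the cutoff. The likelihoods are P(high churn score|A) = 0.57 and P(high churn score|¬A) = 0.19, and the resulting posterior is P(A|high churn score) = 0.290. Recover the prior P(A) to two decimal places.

P(A) = 0.12

In odds form, posterior odds = prior odds × likelihood ratio, so prior odds = posterior odds ÷ LR.
Posterior odds = 0.290/(1−0.290) = 0.4085. LR = 0.57/0.19 = 3.0000.
Prior odds = 0.4085/3.0000 = 0.1362, so P(A) = 0.1362/(1+0.1362) ≈ 0.12.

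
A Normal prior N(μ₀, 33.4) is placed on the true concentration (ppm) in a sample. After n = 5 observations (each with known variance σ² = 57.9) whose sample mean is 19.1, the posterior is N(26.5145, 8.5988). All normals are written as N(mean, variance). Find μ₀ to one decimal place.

μ₀ = 47.9

The posterior mean is a precision-weighted average: μ_n = (τ₀μ₀ + τ_data·x̄)/(τ₀+τ_data), with τ₀=1/σ₀² and τ_data=n/σ².
Here τ₀ = 1/33.4 = 0.029940 and τ_data = 5/57.9 = 0.086356, so τ_n = 0.116296.
Rearranging for μ₀: μ₀ = (μ_n·τ_n − τ_data·x̄)/τ₀ = (26.5145·0.116296 − 0.086356·19.1) / 0.029940 = 1.434131/0.029940 ≈ 47.9.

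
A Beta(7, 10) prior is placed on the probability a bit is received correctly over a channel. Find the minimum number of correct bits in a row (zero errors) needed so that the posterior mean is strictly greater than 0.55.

k = 6

After k correct bits and 0 errors the posterior is Beta(7+k, 10), with mean (7+k)/(7+10+k).
Set (7+k)/(17+k) > 0.55 and solve: k > (0.55·17 − 7)/(1 − 0.55) = 5.222.
The smallest integer exceeding 5.222 is 6, and checking k=6: (13)/(23) = 0.5652 > 0.55.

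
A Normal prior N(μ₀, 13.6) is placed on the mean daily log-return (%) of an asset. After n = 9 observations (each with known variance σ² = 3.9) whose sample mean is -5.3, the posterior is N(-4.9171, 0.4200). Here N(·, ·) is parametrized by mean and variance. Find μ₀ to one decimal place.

μ₀ = 7.1

With known observation variance, the Normal–Normal posterior has precision τ_n = τ₀ + n/σ² and mean μ_n = (τ₀μ₀ + (n/σ²)x̄)/τ_n.
Here τ₀ = 1/13.6 = 0.073529 and τ_data = 9/3.9 = 2.307692, so τ_n = 2.381221.
Rearranging for μ₀: μ₀ = (μ_n·τ_n − τ_data·x̄)/τ₀ = (-4.9171·2.381221 − 2.307692·-5.3) / 0.073529 = 0.522066/0.073529 ≈ 7.1.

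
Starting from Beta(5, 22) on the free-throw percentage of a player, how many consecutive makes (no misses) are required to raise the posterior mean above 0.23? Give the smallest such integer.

k = 2

After k makes and 0 misses the posterior is Beta(5+k, 22), with mean (5+k)/(5+22+k).
Set (5+k)/(27+k) > 0.23 and solve: k > (0.23·27 − 5)/(1 − 0.23) = 1.571.
The smallest integer exceeding 1.571 is 2, and checking k=2: (7)/(29) = 0.2414 > 0.23.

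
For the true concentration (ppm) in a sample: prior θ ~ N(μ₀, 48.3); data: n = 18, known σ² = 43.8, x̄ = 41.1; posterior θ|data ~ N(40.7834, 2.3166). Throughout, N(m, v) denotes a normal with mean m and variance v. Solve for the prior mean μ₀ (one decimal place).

With known observation variance, the Normal–Normal posterior has precision τ_n = τ₀ + n/σ² and mean μ_n = (τ₀μ₀ + (n/σ²)x̄)/τ_n.
Here τ₀ = 1/48.3 = 0.020704 and τ_data = 18/43.8 = 0.410959, so τ_n = 0.431663.
Rearranging for μ₀: μ₀ = (μ_n·τ_n − τ_data·x̄)/τ₀ = (40.7834·0.431663 − 0.410959·41.1) / 0.020704 = 0.714270/0.020704 ≈ 34.5.

μ₀ = 34.5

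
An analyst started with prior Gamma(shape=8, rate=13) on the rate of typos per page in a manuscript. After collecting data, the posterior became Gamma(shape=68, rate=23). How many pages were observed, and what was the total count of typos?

A Gamma(α, β) prior (rate parametrization) on a Poisson rate with n observations summing to S gives posterior Gamma(α+S, β+n).
Matching: Σxᵢ = 68 − 8 = 60 and n = 23 − 13 = 10.

n = 10 pages with total 60 typos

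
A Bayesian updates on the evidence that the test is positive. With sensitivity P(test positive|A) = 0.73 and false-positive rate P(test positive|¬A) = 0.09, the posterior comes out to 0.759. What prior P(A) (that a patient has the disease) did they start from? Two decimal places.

Bayes' rule in odds form gives O(A|E) = O(A)·[P(E|A)/P(E|¬A)], hence O(A) = O(A|E)/LR.
Posterior odds = 0.759/(1−0.759) = 3.1494. LR = 0.73/0.09 = 8.1111.
Prior odds = 3.1494/8.1111 = 0.3883, so P(A) = 0.3883/(1+0.3883) ≈ 0.28.

P(A) = 0.28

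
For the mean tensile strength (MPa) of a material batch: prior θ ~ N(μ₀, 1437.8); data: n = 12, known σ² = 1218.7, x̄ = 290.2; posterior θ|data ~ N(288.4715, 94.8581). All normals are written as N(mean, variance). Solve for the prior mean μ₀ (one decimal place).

μ₀ = 264.0

With known observation variance, the Normal–Normal posterior has precision τ_n = τ₀ + n/σ² and mean μ_n = (τ₀μ₀ + (n/σ²)x̄)/τ_n.
Here τ₀ = 1/1437.8 = 0.000696 and τ_data = 12/1218.7 = 0.009847, so τ_n = 0.010543.
Rearranging for μ₀: μ₀ = (μ_n·τ_n − τ_data·x̄)/τ₀ = (288.4715·0.010543 − 0.009847·290.2) / 0.000696 = 0.183756/0.000696 ≈ 264.0.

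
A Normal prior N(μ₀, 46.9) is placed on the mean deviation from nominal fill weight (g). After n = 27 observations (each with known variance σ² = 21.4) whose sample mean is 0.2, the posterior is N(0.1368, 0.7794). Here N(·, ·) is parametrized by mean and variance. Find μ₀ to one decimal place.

With known observation variance, the Normal–Normal posterior has precision τ_n = τ₀ + n/σ² and mean μ_n = (τ₀μ₀ + (n/σ²)x̄)/τ_n.
Here τ₀ = 1/46.9 = 0.021322 and τ_data = 27/21.4 = 1.261682, so τ_n = 1.283004.
Rearranging for μ₀: μ₀ = (μ_n·τ_n − τ_data·x̄)/τ₀ = (0.1368·1.283004 − 1.261682·0.2) / 0.021322 = -0.076821/0.021322 ≈ -3.6.

μ₀ = -3.6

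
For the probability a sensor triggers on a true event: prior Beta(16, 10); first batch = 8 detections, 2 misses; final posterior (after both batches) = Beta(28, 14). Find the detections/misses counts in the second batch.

Sequential conjugate updates are equivalent to a single update on the pooled data, so total successes = posterior α − prior α and total failures = posterior β − prior β.
Total across both batches: 28−16=12 detections, 14−10=4 misses.
Subtract the first batch: 12−8=4 detections and 4−2=2 misses.

4 detections and 2 misses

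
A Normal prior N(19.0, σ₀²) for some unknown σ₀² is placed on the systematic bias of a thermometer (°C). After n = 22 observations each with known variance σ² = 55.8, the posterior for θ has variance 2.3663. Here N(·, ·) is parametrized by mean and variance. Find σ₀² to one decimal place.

For the Normal–Normal model with known σ², precisions add: τ_n = τ₀ + n/σ².
So 1/σ₀² = 1/2.3663 − 22/55.8 = 0.422601 − 0.394265 = 0.028336.
Hence σ₀² = 1/0.028336 ≈ 35.3.

σ₀² = 35.3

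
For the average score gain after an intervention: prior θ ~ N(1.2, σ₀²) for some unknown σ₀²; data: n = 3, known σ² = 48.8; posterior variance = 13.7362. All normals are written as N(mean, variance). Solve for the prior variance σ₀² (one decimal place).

σ₀² = 88.3

For the Normal–Normal model with known σ², precisions add: τ_n = τ₀ + n/σ².
So 1/σ₀² = 1/13.7362 − 3/48.8 = 0.072800 − 0.061475 = 0.011325.
Hence σ₀² = 1/0.011325 ≈ 88.3.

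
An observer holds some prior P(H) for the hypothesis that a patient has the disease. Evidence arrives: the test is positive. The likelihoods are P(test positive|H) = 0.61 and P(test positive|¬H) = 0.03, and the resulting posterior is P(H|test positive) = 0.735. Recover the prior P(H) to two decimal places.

Bayes' rule in odds form gives O(H|E) = O(H)·[P(E|H)/P(E|¬H)], hence O(H) = O(H|E)/LR.
Posterior odds = 0.735/(1−0.735) = 2.7736. LR = 0.61/0.03 = 20.3333.
Prior odds = 2.7736/20.3333 = 0.1364, so P(H) = 0.1364/(1+0.1364) ≈ 0.12.

P(H) = 0.12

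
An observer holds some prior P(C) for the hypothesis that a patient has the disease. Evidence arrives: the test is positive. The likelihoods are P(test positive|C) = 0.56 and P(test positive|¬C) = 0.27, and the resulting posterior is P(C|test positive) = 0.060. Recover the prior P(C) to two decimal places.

P(C) = 0.03

In odds form, posterior odds = prior odds × likelihood ratio, so prior odds = posterior odds ÷ LR.
Posterior odds = 0.060/(1−0.060) = 0.0638. LR = 0.56/0.27 = 2.0741.
Prior odds = 0.0638/2.0741 = 0.0308, so P(C) = 0.0308/(1+0.0308) ≈ 0.03.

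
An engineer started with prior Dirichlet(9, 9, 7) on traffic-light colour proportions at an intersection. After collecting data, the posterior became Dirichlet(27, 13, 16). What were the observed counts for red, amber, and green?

For a Dirichlet(α) prior with multinomial counts c, the posterior is Dirichlet(α + c) componentwise.
Counts are posterior − prior componentwise: 27−9=18, 13−9=4, 16−7=9.

counts (18, 4, 9)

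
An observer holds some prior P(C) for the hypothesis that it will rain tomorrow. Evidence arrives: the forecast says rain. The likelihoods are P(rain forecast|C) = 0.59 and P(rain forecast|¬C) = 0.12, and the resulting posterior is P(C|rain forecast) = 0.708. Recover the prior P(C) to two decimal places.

In odds form, posterior odds = prior odds × likelihood ratio, so prior odds = posterior odds ÷ LR.
Posterior odds = 0.708/(1−0.708) = 2.4247. LR = 0.59/0.12 = 4.9167.
Prior odds = 2.4247/4.9167 = 0.4932, so P(C) = 0.4932/(1+0.4932) ≈ 0.33.

P(C) = 0.33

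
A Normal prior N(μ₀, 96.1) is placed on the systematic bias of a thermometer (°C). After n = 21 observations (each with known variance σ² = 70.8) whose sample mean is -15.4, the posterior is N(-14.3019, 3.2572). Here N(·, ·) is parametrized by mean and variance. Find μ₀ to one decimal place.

μ₀ = 17.0

With known observation variance, the Normal–Normal posterior has precision τ_n = τ₀ + n/σ² and mean μ_n = (τ₀μ₀ + (n/σ²)x̄)/τ_n.
Here τ₀ = 1/96.1 = 0.010406 and τ_data = 21/70.8 = 0.296610, so τ_n = 0.307016.
Rearranging for μ₀: μ₀ = (μ_n·τ_n − τ_data·x̄)/τ₀ = (-14.3019·0.307016 − 0.296610·-15.4) / 0.010406 = 0.176882/0.010406 ≈ 17.0.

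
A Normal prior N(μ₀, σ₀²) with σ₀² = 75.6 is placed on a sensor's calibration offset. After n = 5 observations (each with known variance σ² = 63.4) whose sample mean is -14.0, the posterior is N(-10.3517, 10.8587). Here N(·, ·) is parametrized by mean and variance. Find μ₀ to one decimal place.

With known observation variance, the Normal–Normal posterior has precision τ_n = τ₀ + n/σ² and mean μ_n = (τ₀μ₀ + (n/σ²)x̄)/τ_n.
Here τ₀ = 1/75.6 = 0.013228 and τ_data = 5/63.4 = 0.078864, so τ_n = 0.092092.
Rearranging for μ₀: μ₀ = (μ_n·τ_n − τ_data·x̄)/τ₀ = (-10.3517·0.092092 − 0.078864·-14.0) / 0.013228 = 0.150787/0.013228 ≈ 11.4.

μ₀ = 11.4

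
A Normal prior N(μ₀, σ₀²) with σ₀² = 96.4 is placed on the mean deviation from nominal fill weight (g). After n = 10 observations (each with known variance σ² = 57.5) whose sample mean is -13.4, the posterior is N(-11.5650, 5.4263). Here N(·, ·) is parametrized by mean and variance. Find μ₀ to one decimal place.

μ₀ = 19.2

With known observation variance, the Normal–Normal posterior has precision τ_n = τ₀ + n/σ² and mean μ_n = (τ₀μ₀ + (n/σ²)x̄)/τ_n.
Here τ₀ = 1/96.4 = 0.010373 and τ_data = 10/57.5 = 0.173913, so τ_n = 0.184286.
Rearranging for μ₀: μ₀ = (μ_n·τ_n − τ_data·x̄)/τ₀ = (-11.5650·0.184286 − 0.173913·-13.4) / 0.010373 = 0.199167/0.010373 ≈ 19.2.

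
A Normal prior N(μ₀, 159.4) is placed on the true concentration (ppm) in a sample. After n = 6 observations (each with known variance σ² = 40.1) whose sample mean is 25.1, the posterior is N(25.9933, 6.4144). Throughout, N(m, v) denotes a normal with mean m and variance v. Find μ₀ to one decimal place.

μ₀ = 47.3

With known observation variance, the Normal–Normal posterior has precision τ_n = τ₀ + n/σ² and mean μ_n = (τ₀μ₀ + (n/σ²)x̄)/τ_n.
Here τ₀ = 1/159.4 = 0.006274 and τ_data = 6/40.1 = 0.149626, so τ_n = 0.155900.
Rearranging for μ₀: μ₀ = (μ_n·τ_n − τ_data·x̄)/τ₀ = (25.9933·0.155900 − 0.149626·25.1) / 0.006274 = 0.296743/0.006274 ≈ 47.3.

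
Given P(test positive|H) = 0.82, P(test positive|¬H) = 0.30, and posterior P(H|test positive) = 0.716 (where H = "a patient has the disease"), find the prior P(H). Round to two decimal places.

In odds form, posterior odds = prior odds × likelihood ratio, so prior odds = posterior odds ÷ LR.
Posterior odds = 0.716/(1−0.716) = 2.5211. LR = 0.82/0.30 = 2.7333.
Prior odds = 2.5211/2.7333 = 0.9224, so P(H) = 0.9224/(1+0.9224) ≈ 0.48.

P(H) = 0.48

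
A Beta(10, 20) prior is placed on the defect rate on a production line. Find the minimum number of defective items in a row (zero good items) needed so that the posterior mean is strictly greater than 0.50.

After k defective items and 0 good items the posterior is Beta(10+k, 20), with mean (10+k)/(10+20+k).
Set (10+k)/(30+k) > 0.50 and solve: k > (0.50·30 − 10)/(1 − 0.50) = 10.000.
The smallest integer exceeding 10.000 is 11, and checking k=11: (21)/(41) = 0.5122 > 0.50.

k = 11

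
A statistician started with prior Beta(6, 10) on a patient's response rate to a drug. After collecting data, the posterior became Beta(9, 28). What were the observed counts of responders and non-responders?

Under Beta–binomial conjugacy the posterior parameters are (a+s, b+f).
So s = 9 − 6 = 3 and f = 28 − 10 = 18.

3 responders and 18 non-responders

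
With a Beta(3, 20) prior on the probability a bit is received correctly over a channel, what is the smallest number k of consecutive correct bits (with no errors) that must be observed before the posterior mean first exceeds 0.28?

After k correct bits and 0 errors the posterior is Beta(3+k, 20), with mean (3+k)/(3+20+k).
Set (3+k)/(23+k) > 0.28 and solve: k > (0.28·23 − 3)/(1 − 0.28) = 4.778.
The smallest integer exceeding 4.778 is 5.

k = 5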